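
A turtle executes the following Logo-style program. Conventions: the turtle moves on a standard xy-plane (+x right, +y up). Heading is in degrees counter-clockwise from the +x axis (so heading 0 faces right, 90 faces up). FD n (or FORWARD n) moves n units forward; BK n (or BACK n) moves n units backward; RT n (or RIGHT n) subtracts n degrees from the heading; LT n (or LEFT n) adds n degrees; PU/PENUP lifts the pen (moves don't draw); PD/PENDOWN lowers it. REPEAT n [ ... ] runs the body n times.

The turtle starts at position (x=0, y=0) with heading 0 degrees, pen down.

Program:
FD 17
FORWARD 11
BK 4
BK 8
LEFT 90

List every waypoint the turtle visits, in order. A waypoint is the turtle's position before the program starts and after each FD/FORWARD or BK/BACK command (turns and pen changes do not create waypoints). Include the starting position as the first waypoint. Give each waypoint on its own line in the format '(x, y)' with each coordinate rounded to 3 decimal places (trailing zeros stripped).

Executing turtle program step by step:
Start: pos=(0,0), heading=0, pen down
FD 17: (0,0) -> (17,0) [heading=0, draw]
FD 11: (17,0) -> (28,0) [heading=0, draw]
BK 4: (28,0) -> (24,0) [heading=0, draw]
BK 8: (24,0) -> (16,0) [heading=0, draw]
LT 90: heading 0 -> 90
Final: pos=(16,0), heading=90, 4 segment(s) drawn
Waypoints (5 total):
(0, 0)
(17, 0)
(28, 0)
(24, 0)
(16, 0)

Answer: (0, 0)
(17, 0)
(28, 0)
(24, 0)
(16, 0)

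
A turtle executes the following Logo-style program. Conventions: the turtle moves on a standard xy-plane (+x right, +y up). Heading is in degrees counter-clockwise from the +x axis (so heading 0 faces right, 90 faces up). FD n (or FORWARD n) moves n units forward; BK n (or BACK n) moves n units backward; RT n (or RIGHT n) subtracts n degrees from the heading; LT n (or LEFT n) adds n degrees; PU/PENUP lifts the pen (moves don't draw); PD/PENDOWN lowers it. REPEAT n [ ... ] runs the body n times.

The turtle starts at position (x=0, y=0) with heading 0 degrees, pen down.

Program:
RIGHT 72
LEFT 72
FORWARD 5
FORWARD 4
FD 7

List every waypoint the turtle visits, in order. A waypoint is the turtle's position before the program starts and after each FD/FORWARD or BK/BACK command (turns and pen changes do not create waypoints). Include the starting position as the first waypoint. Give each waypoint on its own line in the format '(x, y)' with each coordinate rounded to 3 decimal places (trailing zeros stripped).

Executing turtle program step by step:
Start: pos=(0,0), heading=0, pen down
RT 72: heading 0 -> 288
LT 72: heading 288 -> 0
FD 5: (0,0) -> (5,0) [heading=0, draw]
FD 4: (5,0) -> (9,0) [heading=0, draw]
FD 7: (9,0) -> (16,0) [heading=0, draw]
Final: pos=(16,0), heading=0, 3 segment(s) drawn
Waypoints (4 total):
(0, 0)
(5, 0)
(9, 0)
(16, 0)

Answer: (0, 0)
(5, 0)
(9, 0)
(16, 0)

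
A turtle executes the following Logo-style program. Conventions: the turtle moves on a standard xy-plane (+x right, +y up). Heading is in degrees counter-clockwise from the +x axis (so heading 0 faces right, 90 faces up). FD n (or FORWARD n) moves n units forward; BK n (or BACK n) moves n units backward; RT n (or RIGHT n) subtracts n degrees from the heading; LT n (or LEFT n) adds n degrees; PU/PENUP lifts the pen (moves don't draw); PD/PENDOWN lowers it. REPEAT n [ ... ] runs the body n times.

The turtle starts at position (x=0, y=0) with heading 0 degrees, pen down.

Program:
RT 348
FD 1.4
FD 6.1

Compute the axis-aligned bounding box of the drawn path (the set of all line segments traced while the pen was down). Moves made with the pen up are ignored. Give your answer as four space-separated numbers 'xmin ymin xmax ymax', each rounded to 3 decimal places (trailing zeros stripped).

Executing turtle program step by step:
Start: pos=(0,0), heading=0, pen down
RT 348: heading 0 -> 12
FD 1.4: (0,0) -> (1.369,0.291) [heading=12, draw]
FD 6.1: (1.369,0.291) -> (7.336,1.559) [heading=12, draw]
Final: pos=(7.336,1.559), heading=12, 2 segment(s) drawn

Segment endpoints: x in {0, 1.369, 7.336}, y in {0, 0.291, 1.559}
xmin=0, ymin=0, xmax=7.336, ymax=1.559

Answer: 0 0 7.336 1.559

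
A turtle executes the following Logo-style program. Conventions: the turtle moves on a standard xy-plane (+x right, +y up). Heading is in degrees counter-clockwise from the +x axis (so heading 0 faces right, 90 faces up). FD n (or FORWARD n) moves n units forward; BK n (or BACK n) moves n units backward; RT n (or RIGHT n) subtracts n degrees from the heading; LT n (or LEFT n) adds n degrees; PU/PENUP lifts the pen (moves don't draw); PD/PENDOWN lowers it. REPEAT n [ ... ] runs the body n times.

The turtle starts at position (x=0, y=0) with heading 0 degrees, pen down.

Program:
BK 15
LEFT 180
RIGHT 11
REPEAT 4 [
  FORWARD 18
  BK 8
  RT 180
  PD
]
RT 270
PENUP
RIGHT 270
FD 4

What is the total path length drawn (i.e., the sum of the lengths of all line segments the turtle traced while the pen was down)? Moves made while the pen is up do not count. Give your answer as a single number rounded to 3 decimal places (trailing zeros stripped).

Answer: 119

Derivation:
Executing turtle program step by step:
Start: pos=(0,0), heading=0, pen down
BK 15: (0,0) -> (-15,0) [heading=0, draw]
LT 180: heading 0 -> 180
RT 11: heading 180 -> 169
REPEAT 4 [
  -- iteration 1/4 --
  FD 18: (-15,0) -> (-32.669,3.435) [heading=169, draw]
  BK 8: (-32.669,3.435) -> (-24.816,1.908) [heading=169, draw]
  RT 180: heading 169 -> 349
  PD: pen down
  -- iteration 2/4 --
  FD 18: (-24.816,1.908) -> (-7.147,-1.526) [heading=349, draw]
  BK 8: (-7.147,-1.526) -> (-15,0) [heading=349, draw]
  RT 180: heading 349 -> 169
  PD: pen down
  -- iteration 3/4 --
  FD 18: (-15,0) -> (-32.669,3.435) [heading=169, draw]
  BK 8: (-32.669,3.435) -> (-24.816,1.908) [heading=169, draw]
  RT 180: heading 169 -> 349
  PD: pen down
  -- iteration 4/4 --
  FD 18: (-24.816,1.908) -> (-7.147,-1.526) [heading=349, draw]
  BK 8: (-7.147,-1.526) -> (-15,0) [heading=349, draw]
  RT 180: heading 349 -> 169
  PD: pen down
]
RT 270: heading 169 -> 259
PU: pen up
RT 270: heading 259 -> 349
FD 4: (-15,0) -> (-11.073,-0.763) [heading=349, move]
Final: pos=(-11.073,-0.763), heading=349, 9 segment(s) drawn

Segment lengths:
  seg 1: (0,0) -> (-15,0), length = 15
  seg 2: (-15,0) -> (-32.669,3.435), length = 18
  seg 3: (-32.669,3.435) -> (-24.816,1.908), length = 8
  seg 4: (-24.816,1.908) -> (-7.147,-1.526), length = 18
  seg 5: (-7.147,-1.526) -> (-15,0), length = 8
  seg 6: (-15,0) -> (-32.669,3.435), length = 18
  seg 7: (-32.669,3.435) -> (-24.816,1.908), length = 8
  seg 8: (-24.816,1.908) -> (-7.147,-1.526), length = 18
  seg 9: (-7.147,-1.526) -> (-15,0), length = 8
Total = 119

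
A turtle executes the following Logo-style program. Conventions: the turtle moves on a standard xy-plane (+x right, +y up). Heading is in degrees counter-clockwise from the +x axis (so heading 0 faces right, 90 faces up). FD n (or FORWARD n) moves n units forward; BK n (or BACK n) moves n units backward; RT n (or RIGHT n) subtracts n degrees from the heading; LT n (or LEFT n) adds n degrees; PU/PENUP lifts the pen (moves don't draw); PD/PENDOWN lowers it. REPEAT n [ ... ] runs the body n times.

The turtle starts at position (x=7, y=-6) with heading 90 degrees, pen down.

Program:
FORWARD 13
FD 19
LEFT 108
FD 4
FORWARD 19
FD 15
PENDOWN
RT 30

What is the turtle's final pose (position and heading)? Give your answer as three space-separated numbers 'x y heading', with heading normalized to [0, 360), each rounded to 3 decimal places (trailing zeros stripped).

Executing turtle program step by step:
Start: pos=(7,-6), heading=90, pen down
FD 13: (7,-6) -> (7,7) [heading=90, draw]
FD 19: (7,7) -> (7,26) [heading=90, draw]
LT 108: heading 90 -> 198
FD 4: (7,26) -> (3.196,24.764) [heading=198, draw]
FD 19: (3.196,24.764) -> (-14.874,18.893) [heading=198, draw]
FD 15: (-14.874,18.893) -> (-29.14,14.257) [heading=198, draw]
PD: pen down
RT 30: heading 198 -> 168
Final: pos=(-29.14,14.257), heading=168, 5 segment(s) drawn

Answer: -29.14 14.257 168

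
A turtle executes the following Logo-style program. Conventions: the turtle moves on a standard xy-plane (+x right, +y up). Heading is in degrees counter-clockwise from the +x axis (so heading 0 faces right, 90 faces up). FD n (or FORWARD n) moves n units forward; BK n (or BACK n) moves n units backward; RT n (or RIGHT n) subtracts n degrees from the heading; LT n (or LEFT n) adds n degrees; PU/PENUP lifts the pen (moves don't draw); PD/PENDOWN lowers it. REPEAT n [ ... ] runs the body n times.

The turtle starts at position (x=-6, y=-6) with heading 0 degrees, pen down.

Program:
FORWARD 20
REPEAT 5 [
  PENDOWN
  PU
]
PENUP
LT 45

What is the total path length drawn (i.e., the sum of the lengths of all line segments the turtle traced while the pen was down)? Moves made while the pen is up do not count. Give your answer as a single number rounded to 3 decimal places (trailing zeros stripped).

Answer: 20

Derivation:
Executing turtle program step by step:
Start: pos=(-6,-6), heading=0, pen down
FD 20: (-6,-6) -> (14,-6) [heading=0, draw]
REPEAT 5 [
  -- iteration 1/5 --
  PD: pen down
  PU: pen up
  -- iteration 2/5 --
  PD: pen down
  PU: pen up
  -- iteration 3/5 --
  PD: pen down
  PU: pen up
  -- iteration 4/5 --
  PD: pen down
  PU: pen up
  -- iteration 5/5 --
  PD: pen down
  PU: pen up
]
PU: pen up
LT 45: heading 0 -> 45
Final: pos=(14,-6), heading=45, 1 segment(s) drawn

Segment lengths:
  seg 1: (-6,-6) -> (14,-6), length = 20
Total = 20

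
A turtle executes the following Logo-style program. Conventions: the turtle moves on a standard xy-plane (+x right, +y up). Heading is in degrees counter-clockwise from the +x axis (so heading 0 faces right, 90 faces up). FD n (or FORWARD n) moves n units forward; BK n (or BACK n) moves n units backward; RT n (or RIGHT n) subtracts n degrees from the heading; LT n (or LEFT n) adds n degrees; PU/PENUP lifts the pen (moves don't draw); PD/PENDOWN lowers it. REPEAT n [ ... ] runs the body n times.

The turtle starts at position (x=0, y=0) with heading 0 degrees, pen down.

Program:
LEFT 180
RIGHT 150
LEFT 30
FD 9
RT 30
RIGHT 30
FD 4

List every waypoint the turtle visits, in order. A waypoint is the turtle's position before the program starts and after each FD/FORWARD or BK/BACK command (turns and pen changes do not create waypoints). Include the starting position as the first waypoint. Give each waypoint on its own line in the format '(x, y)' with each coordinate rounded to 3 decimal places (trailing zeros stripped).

Answer: (0, 0)
(4.5, 7.794)
(8.5, 7.794)

Derivation:
Executing turtle program step by step:
Start: pos=(0,0), heading=0, pen down
LT 180: heading 0 -> 180
RT 150: heading 180 -> 30
LT 30: heading 30 -> 60
FD 9: (0,0) -> (4.5,7.794) [heading=60, draw]
RT 30: heading 60 -> 30
RT 30: heading 30 -> 0
FD 4: (4.5,7.794) -> (8.5,7.794) [heading=0, draw]
Final: pos=(8.5,7.794), heading=0, 2 segment(s) drawn
Waypoints (3 total):
(0, 0)
(4.5, 7.794)
(8.5, 7.794)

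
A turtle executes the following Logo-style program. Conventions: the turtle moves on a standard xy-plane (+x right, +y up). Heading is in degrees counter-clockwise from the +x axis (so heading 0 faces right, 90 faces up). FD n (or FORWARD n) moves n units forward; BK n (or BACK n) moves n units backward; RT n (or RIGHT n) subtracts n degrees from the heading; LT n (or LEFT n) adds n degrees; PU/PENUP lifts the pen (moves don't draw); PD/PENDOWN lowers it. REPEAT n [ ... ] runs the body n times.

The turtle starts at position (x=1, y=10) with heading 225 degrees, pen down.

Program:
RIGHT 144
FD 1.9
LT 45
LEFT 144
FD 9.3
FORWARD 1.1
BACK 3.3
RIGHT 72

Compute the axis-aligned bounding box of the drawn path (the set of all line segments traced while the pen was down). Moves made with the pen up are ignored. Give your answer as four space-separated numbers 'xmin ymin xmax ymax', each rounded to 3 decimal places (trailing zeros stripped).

Answer: 1 1.477 1.297 11.877

Derivation:
Executing turtle program step by step:
Start: pos=(1,10), heading=225, pen down
RT 144: heading 225 -> 81
FD 1.9: (1,10) -> (1.297,11.877) [heading=81, draw]
LT 45: heading 81 -> 126
LT 144: heading 126 -> 270
FD 9.3: (1.297,11.877) -> (1.297,2.577) [heading=270, draw]
FD 1.1: (1.297,2.577) -> (1.297,1.477) [heading=270, draw]
BK 3.3: (1.297,1.477) -> (1.297,4.777) [heading=270, draw]
RT 72: heading 270 -> 198
Final: pos=(1.297,4.777), heading=198, 4 segment(s) drawn

Segment endpoints: x in {1, 1.297, 1.297, 1.297, 1.297}, y in {1.477, 2.577, 4.777, 10, 11.877}
xmin=1, ymin=1.477, xmax=1.297, ymax=11.877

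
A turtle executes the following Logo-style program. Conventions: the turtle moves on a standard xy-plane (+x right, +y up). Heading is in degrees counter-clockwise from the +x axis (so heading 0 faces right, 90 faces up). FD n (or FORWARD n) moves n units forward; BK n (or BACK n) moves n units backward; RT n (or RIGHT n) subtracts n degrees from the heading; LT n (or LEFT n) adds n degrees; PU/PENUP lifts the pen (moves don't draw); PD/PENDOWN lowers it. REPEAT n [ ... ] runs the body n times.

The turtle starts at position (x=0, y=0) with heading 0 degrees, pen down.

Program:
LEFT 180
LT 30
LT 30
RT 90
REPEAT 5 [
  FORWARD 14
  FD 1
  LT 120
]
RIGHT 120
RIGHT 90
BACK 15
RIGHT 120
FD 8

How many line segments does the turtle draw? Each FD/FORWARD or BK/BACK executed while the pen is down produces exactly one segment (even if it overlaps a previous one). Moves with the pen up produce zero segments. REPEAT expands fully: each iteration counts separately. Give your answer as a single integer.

Answer: 12

Derivation:
Executing turtle program step by step:
Start: pos=(0,0), heading=0, pen down
LT 180: heading 0 -> 180
LT 30: heading 180 -> 210
LT 30: heading 210 -> 240
RT 90: heading 240 -> 150
REPEAT 5 [
  -- iteration 1/5 --
  FD 14: (0,0) -> (-12.124,7) [heading=150, draw]
  FD 1: (-12.124,7) -> (-12.99,7.5) [heading=150, draw]
  LT 120: heading 150 -> 270
  -- iteration 2/5 --
  FD 14: (-12.99,7.5) -> (-12.99,-6.5) [heading=270, draw]
  FD 1: (-12.99,-6.5) -> (-12.99,-7.5) [heading=270, draw]
  LT 120: heading 270 -> 30
  -- iteration 3/5 --
  FD 14: (-12.99,-7.5) -> (-0.866,-0.5) [heading=30, draw]
  FD 1: (-0.866,-0.5) -> (0,0) [heading=30, draw]
  LT 120: heading 30 -> 150
  -- iteration 4/5 --
  FD 14: (0,0) -> (-12.124,7) [heading=150, draw]
  FD 1: (-12.124,7) -> (-12.99,7.5) [heading=150, draw]
  LT 120: heading 150 -> 270
  -- iteration 5/5 --
  FD 14: (-12.99,7.5) -> (-12.99,-6.5) [heading=270, draw]
  FD 1: (-12.99,-6.5) -> (-12.99,-7.5) [heading=270, draw]
  LT 120: heading 270 -> 30
]
RT 120: heading 30 -> 270
RT 90: heading 270 -> 180
BK 15: (-12.99,-7.5) -> (2.01,-7.5) [heading=180, draw]
RT 120: heading 180 -> 60
FD 8: (2.01,-7.5) -> (6.01,-0.572) [heading=60, draw]
Final: pos=(6.01,-0.572), heading=60, 12 segment(s) drawn
Segments drawn: 12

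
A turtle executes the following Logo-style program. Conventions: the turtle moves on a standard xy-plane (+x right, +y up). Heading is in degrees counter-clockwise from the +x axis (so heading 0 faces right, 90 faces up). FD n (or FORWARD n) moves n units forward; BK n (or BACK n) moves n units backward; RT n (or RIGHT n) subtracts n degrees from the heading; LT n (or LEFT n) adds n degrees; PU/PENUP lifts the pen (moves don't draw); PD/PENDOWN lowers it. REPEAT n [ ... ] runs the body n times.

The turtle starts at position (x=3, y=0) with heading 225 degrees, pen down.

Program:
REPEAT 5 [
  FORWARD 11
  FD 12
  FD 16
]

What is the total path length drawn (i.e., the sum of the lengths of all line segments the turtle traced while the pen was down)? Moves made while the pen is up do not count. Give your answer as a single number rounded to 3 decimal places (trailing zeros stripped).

Executing turtle program step by step:
Start: pos=(3,0), heading=225, pen down
REPEAT 5 [
  -- iteration 1/5 --
  FD 11: (3,0) -> (-4.778,-7.778) [heading=225, draw]
  FD 12: (-4.778,-7.778) -> (-13.263,-16.263) [heading=225, draw]
  FD 16: (-13.263,-16.263) -> (-24.577,-27.577) [heading=225, draw]
  -- iteration 2/5 --
  FD 11: (-24.577,-27.577) -> (-32.355,-35.355) [heading=225, draw]
  FD 12: (-32.355,-35.355) -> (-40.841,-43.841) [heading=225, draw]
  FD 16: (-40.841,-43.841) -> (-52.154,-55.154) [heading=225, draw]
  -- iteration 3/5 --
  FD 11: (-52.154,-55.154) -> (-59.933,-62.933) [heading=225, draw]
  FD 12: (-59.933,-62.933) -> (-68.418,-71.418) [heading=225, draw]
  FD 16: (-68.418,-71.418) -> (-79.731,-82.731) [heading=225, draw]
  -- iteration 4/5 --
  FD 11: (-79.731,-82.731) -> (-87.51,-90.51) [heading=225, draw]
  FD 12: (-87.51,-90.51) -> (-95.995,-98.995) [heading=225, draw]
  FD 16: (-95.995,-98.995) -> (-107.309,-110.309) [heading=225, draw]
  -- iteration 5/5 --
  FD 11: (-107.309,-110.309) -> (-115.087,-118.087) [heading=225, draw]
  FD 12: (-115.087,-118.087) -> (-123.572,-126.572) [heading=225, draw]
  FD 16: (-123.572,-126.572) -> (-134.886,-137.886) [heading=225, draw]
]
Final: pos=(-134.886,-137.886), heading=225, 15 segment(s) drawn

Segment lengths:
  seg 1: (3,0) -> (-4.778,-7.778), length = 11
  seg 2: (-4.778,-7.778) -> (-13.263,-16.263), length = 12
  seg 3: (-13.263,-16.263) -> (-24.577,-27.577), length = 16
  seg 4: (-24.577,-27.577) -> (-32.355,-35.355), length = 11
  seg 5: (-32.355,-35.355) -> (-40.841,-43.841), length = 12
  seg 6: (-40.841,-43.841) -> (-52.154,-55.154), length = 16
  seg 7: (-52.154,-55.154) -> (-59.933,-62.933), length = 11
  seg 8: (-59.933,-62.933) -> (-68.418,-71.418), length = 12
  seg 9: (-68.418,-71.418) -> (-79.731,-82.731), length = 16
  seg 10: (-79.731,-82.731) -> (-87.51,-90.51), length = 11
  seg 11: (-87.51,-90.51) -> (-95.995,-98.995), length = 12
  seg 12: (-95.995,-98.995) -> (-107.309,-110.309), length = 16
  seg 13: (-107.309,-110.309) -> (-115.087,-118.087), length = 11
  seg 14: (-115.087,-118.087) -> (-123.572,-126.572), length = 12
  seg 15: (-123.572,-126.572) -> (-134.886,-137.886), length = 16
Total = 195

Answer: 195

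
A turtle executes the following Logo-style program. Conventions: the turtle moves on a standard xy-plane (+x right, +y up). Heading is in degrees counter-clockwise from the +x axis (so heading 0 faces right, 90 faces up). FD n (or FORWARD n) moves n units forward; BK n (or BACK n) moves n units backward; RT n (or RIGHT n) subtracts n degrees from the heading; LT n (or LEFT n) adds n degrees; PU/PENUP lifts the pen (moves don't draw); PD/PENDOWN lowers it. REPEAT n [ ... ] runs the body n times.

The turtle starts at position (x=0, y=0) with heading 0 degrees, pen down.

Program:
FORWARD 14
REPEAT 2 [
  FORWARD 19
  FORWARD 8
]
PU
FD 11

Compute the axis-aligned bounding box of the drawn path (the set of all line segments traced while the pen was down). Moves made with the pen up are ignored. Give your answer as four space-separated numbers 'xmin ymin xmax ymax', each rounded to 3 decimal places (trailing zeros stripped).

Answer: 0 0 68 0

Derivation:
Executing turtle program step by step:
Start: pos=(0,0), heading=0, pen down
FD 14: (0,0) -> (14,0) [heading=0, draw]
REPEAT 2 [
  -- iteration 1/2 --
  FD 19: (14,0) -> (33,0) [heading=0, draw]
  FD 8: (33,0) -> (41,0) [heading=0, draw]
  -- iteration 2/2 --
  FD 19: (41,0) -> (60,0) [heading=0, draw]
  FD 8: (60,0) -> (68,0) [heading=0, draw]
]
PU: pen up
FD 11: (68,0) -> (79,0) [heading=0, move]
Final: pos=(79,0), heading=0, 5 segment(s) drawn

Segment endpoints: x in {0, 14, 33, 41, 60, 68}, y in {0}
xmin=0, ymin=0, xmax=68, ymax=0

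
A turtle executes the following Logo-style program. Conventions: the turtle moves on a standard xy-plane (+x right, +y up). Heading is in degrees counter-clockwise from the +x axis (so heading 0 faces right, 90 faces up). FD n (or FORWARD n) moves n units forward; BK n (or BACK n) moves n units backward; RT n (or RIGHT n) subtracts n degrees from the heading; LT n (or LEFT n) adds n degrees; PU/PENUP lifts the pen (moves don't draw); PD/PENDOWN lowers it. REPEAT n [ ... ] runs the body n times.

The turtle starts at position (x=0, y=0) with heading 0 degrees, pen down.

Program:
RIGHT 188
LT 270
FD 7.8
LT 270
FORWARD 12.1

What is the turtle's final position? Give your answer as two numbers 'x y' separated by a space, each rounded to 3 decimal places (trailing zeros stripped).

Executing turtle program step by step:
Start: pos=(0,0), heading=0, pen down
RT 188: heading 0 -> 172
LT 270: heading 172 -> 82
FD 7.8: (0,0) -> (1.086,7.724) [heading=82, draw]
LT 270: heading 82 -> 352
FD 12.1: (1.086,7.724) -> (13.068,6.04) [heading=352, draw]
Final: pos=(13.068,6.04), heading=352, 2 segment(s) drawn

Answer: 13.068 6.04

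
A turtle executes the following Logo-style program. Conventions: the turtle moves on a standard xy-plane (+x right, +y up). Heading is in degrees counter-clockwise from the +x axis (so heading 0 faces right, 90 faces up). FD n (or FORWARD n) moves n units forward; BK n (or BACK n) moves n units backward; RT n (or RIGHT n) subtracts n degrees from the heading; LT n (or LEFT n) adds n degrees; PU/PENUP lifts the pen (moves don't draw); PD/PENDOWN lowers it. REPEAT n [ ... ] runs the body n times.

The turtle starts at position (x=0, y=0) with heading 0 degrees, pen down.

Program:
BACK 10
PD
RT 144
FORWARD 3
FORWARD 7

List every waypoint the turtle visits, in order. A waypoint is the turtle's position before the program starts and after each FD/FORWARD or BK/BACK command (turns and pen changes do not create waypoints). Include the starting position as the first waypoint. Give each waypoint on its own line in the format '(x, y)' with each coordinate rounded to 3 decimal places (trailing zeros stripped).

Executing turtle program step by step:
Start: pos=(0,0), heading=0, pen down
BK 10: (0,0) -> (-10,0) [heading=0, draw]
PD: pen down
RT 144: heading 0 -> 216
FD 3: (-10,0) -> (-12.427,-1.763) [heading=216, draw]
FD 7: (-12.427,-1.763) -> (-18.09,-5.878) [heading=216, draw]
Final: pos=(-18.09,-5.878), heading=216, 3 segment(s) drawn
Waypoints (4 total):
(0, 0)
(-10, 0)
(-12.427, -1.763)
(-18.09, -5.878)

Answer: (0, 0)
(-10, 0)
(-12.427, -1.763)
(-18.09, -5.878)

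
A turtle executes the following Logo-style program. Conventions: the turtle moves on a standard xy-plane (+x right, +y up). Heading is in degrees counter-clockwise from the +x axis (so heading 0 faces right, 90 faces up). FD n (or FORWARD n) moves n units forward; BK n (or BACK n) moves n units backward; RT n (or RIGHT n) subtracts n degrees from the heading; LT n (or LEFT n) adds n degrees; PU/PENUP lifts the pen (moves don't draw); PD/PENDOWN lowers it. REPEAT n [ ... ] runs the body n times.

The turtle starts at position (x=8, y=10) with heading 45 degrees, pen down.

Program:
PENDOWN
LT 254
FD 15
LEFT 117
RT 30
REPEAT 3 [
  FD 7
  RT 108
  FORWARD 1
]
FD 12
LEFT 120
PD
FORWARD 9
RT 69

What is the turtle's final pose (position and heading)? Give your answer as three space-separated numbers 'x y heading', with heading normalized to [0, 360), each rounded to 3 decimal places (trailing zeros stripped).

Executing turtle program step by step:
Start: pos=(8,10), heading=45, pen down
PD: pen down
LT 254: heading 45 -> 299
FD 15: (8,10) -> (15.272,-3.119) [heading=299, draw]
LT 117: heading 299 -> 56
RT 30: heading 56 -> 26
REPEAT 3 [
  -- iteration 1/3 --
  FD 7: (15.272,-3.119) -> (21.564,-0.051) [heading=26, draw]
  RT 108: heading 26 -> 278
  FD 1: (21.564,-0.051) -> (21.703,-1.041) [heading=278, draw]
  -- iteration 2/3 --
  FD 7: (21.703,-1.041) -> (22.677,-7.973) [heading=278, draw]
  RT 108: heading 278 -> 170
  FD 1: (22.677,-7.973) -> (21.692,-7.799) [heading=170, draw]
  -- iteration 3/3 --
  FD 7: (21.692,-7.799) -> (14.799,-6.584) [heading=170, draw]
  RT 108: heading 170 -> 62
  FD 1: (14.799,-6.584) -> (15.268,-5.701) [heading=62, draw]
]
FD 12: (15.268,-5.701) -> (20.902,4.895) [heading=62, draw]
LT 120: heading 62 -> 182
PD: pen down
FD 9: (20.902,4.895) -> (11.907,4.581) [heading=182, draw]
RT 69: heading 182 -> 113
Final: pos=(11.907,4.581), heading=113, 9 segment(s) drawn

Answer: 11.907 4.581 113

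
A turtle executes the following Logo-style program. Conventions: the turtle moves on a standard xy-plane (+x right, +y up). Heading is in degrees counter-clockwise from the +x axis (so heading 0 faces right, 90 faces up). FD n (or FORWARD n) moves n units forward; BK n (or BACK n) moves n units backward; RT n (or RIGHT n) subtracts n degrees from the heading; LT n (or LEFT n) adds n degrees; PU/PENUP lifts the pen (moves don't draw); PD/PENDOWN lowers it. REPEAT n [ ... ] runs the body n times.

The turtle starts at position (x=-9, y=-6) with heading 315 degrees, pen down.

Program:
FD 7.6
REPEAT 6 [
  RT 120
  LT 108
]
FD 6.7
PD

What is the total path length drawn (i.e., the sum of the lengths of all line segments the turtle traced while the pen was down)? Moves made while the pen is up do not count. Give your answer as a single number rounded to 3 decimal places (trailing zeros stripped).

Answer: 14.3

Derivation:
Executing turtle program step by step:
Start: pos=(-9,-6), heading=315, pen down
FD 7.6: (-9,-6) -> (-3.626,-11.374) [heading=315, draw]
REPEAT 6 [
  -- iteration 1/6 --
  RT 120: heading 315 -> 195
  LT 108: heading 195 -> 303
  -- iteration 2/6 --
  RT 120: heading 303 -> 183
  LT 108: heading 183 -> 291
  -- iteration 3/6 --
  RT 120: heading 291 -> 171
  LT 108: heading 171 -> 279
  -- iteration 4/6 --
  RT 120: heading 279 -> 159
  LT 108: heading 159 -> 267
  -- iteration 5/6 --
  RT 120: heading 267 -> 147
  LT 108: heading 147 -> 255
  -- iteration 6/6 --
  RT 120: heading 255 -> 135
  LT 108: heading 135 -> 243
]
FD 6.7: (-3.626,-11.374) -> (-6.668,-17.344) [heading=243, draw]
PD: pen down
Final: pos=(-6.668,-17.344), heading=243, 2 segment(s) drawn

Segment lengths:
  seg 1: (-9,-6) -> (-3.626,-11.374), length = 7.6
  seg 2: (-3.626,-11.374) -> (-6.668,-17.344), length = 6.7
Total = 14.3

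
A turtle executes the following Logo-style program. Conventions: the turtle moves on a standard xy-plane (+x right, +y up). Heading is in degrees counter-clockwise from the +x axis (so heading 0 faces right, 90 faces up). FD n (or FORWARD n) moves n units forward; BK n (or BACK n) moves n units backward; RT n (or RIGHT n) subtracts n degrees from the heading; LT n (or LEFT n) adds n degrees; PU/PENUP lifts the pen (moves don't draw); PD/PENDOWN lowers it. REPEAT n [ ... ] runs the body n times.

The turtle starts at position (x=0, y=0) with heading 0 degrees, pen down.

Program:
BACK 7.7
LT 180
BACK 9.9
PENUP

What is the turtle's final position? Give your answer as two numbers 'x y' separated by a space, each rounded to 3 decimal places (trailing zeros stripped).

Executing turtle program step by step:
Start: pos=(0,0), heading=0, pen down
BK 7.7: (0,0) -> (-7.7,0) [heading=0, draw]
LT 180: heading 0 -> 180
BK 9.9: (-7.7,0) -> (2.2,0) [heading=180, draw]
PU: pen up
Final: pos=(2.2,0), heading=180, 2 segment(s) drawn

Answer: 2.2 0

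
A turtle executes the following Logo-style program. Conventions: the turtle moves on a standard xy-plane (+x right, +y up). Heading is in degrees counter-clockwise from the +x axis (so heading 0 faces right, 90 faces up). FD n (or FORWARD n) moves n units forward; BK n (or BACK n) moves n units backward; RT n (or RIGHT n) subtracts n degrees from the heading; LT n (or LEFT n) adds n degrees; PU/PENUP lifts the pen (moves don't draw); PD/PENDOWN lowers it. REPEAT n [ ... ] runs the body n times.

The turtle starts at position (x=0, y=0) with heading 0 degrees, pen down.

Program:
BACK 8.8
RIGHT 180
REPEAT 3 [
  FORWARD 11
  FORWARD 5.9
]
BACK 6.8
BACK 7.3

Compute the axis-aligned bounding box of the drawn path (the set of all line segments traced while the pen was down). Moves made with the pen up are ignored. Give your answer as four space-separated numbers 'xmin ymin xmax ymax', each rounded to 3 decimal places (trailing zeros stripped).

Executing turtle program step by step:
Start: pos=(0,0), heading=0, pen down
BK 8.8: (0,0) -> (-8.8,0) [heading=0, draw]
RT 180: heading 0 -> 180
REPEAT 3 [
  -- iteration 1/3 --
  FD 11: (-8.8,0) -> (-19.8,0) [heading=180, draw]
  FD 5.9: (-19.8,0) -> (-25.7,0) [heading=180, draw]
  -- iteration 2/3 --
  FD 11: (-25.7,0) -> (-36.7,0) [heading=180, draw]
  FD 5.9: (-36.7,0) -> (-42.6,0) [heading=180, draw]
  -- iteration 3/3 --
  FD 11: (-42.6,0) -> (-53.6,0) [heading=180, draw]
  FD 5.9: (-53.6,0) -> (-59.5,0) [heading=180, draw]
]
BK 6.8: (-59.5,0) -> (-52.7,0) [heading=180, draw]
BK 7.3: (-52.7,0) -> (-45.4,0) [heading=180, draw]
Final: pos=(-45.4,0), heading=180, 9 segment(s) drawn

Segment endpoints: x in {-59.5, -53.6, -52.7, -45.4, -42.6, -36.7, -25.7, -19.8, -8.8, 0}, y in {0, 0, 0, 0, 0, 0, 0, 0, 0}
xmin=-59.5, ymin=0, xmax=0, ymax=0

Answer: -59.5 0 0 0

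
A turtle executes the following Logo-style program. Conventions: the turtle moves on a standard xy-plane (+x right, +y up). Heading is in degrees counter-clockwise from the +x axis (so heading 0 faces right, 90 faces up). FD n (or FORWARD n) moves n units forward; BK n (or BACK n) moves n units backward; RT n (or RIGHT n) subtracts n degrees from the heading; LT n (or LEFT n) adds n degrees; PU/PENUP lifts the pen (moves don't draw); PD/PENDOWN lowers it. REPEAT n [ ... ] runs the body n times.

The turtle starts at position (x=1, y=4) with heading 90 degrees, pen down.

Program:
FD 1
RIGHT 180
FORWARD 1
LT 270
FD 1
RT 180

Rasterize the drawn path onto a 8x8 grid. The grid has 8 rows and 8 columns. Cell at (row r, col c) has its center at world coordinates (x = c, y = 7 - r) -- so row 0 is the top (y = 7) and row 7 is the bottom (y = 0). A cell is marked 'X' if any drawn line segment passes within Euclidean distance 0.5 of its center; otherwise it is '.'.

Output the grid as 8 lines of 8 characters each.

Segment 0: (1,4) -> (1,5)
Segment 1: (1,5) -> (1,4)
Segment 2: (1,4) -> (0,4)

Answer: ........
........
.X......
XX......
........
........
........
........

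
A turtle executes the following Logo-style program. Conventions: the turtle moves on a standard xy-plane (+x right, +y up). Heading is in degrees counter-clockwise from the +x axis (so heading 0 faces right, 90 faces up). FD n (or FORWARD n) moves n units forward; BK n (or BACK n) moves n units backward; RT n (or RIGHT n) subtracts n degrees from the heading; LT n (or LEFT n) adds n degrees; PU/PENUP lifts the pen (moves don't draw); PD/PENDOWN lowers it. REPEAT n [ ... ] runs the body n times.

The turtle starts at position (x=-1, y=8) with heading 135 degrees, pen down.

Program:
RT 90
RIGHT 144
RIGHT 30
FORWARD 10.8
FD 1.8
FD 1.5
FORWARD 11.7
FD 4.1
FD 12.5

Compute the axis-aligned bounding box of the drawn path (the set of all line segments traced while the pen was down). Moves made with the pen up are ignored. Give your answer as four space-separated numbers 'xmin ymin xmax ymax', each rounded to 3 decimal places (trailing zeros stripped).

Executing turtle program step by step:
Start: pos=(-1,8), heading=135, pen down
RT 90: heading 135 -> 45
RT 144: heading 45 -> 261
RT 30: heading 261 -> 231
FD 10.8: (-1,8) -> (-7.797,-0.393) [heading=231, draw]
FD 1.8: (-7.797,-0.393) -> (-8.929,-1.792) [heading=231, draw]
FD 1.5: (-8.929,-1.792) -> (-9.873,-2.958) [heading=231, draw]
FD 11.7: (-9.873,-2.958) -> (-17.236,-12.05) [heading=231, draw]
FD 4.1: (-17.236,-12.05) -> (-19.817,-15.237) [heading=231, draw]
FD 12.5: (-19.817,-15.237) -> (-27.683,-24.951) [heading=231, draw]
Final: pos=(-27.683,-24.951), heading=231, 6 segment(s) drawn

Segment endpoints: x in {-27.683, -19.817, -17.236, -9.873, -8.929, -7.797, -1}, y in {-24.951, -15.237, -12.05, -2.958, -1.792, -0.393, 8}
xmin=-27.683, ymin=-24.951, xmax=-1, ymax=8

Answer: -27.683 -24.951 -1 8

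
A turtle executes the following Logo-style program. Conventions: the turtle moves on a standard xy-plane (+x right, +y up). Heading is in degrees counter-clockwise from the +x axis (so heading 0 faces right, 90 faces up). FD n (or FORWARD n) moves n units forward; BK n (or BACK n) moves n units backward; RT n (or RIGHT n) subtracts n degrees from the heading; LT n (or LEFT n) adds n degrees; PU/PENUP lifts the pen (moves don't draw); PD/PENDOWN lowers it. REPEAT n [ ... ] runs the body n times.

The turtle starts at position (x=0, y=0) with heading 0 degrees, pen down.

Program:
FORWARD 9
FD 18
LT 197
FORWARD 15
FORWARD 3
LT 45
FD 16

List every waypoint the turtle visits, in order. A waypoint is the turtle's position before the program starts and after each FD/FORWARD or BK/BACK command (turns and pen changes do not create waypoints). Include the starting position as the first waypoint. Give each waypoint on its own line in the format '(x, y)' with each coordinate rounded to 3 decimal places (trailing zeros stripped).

Answer: (0, 0)
(9, 0)
(27, 0)
(12.655, -4.386)
(9.787, -5.263)
(2.275, -19.39)

Derivation:
Executing turtle program step by step:
Start: pos=(0,0), heading=0, pen down
FD 9: (0,0) -> (9,0) [heading=0, draw]
FD 18: (9,0) -> (27,0) [heading=0, draw]
LT 197: heading 0 -> 197
FD 15: (27,0) -> (12.655,-4.386) [heading=197, draw]
FD 3: (12.655,-4.386) -> (9.787,-5.263) [heading=197, draw]
LT 45: heading 197 -> 242
FD 16: (9.787,-5.263) -> (2.275,-19.39) [heading=242, draw]
Final: pos=(2.275,-19.39), heading=242, 5 segment(s) drawn
Waypoints (6 total):
(0, 0)
(9, 0)
(27, 0)
(12.655, -4.386)
(9.787, -5.263)
(2.275, -19.39)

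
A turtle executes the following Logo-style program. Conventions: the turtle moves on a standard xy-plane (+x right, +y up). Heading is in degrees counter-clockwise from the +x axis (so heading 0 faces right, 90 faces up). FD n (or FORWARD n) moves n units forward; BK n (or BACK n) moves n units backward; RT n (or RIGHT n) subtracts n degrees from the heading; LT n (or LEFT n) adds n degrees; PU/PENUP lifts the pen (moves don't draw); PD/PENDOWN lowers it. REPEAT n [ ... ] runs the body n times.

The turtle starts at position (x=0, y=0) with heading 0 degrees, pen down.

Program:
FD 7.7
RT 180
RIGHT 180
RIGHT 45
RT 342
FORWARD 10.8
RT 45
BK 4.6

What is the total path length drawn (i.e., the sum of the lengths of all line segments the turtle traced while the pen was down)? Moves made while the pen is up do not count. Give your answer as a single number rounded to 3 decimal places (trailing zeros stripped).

Executing turtle program step by step:
Start: pos=(0,0), heading=0, pen down
FD 7.7: (0,0) -> (7.7,0) [heading=0, draw]
RT 180: heading 0 -> 180
RT 180: heading 180 -> 0
RT 45: heading 0 -> 315
RT 342: heading 315 -> 333
FD 10.8: (7.7,0) -> (17.323,-4.903) [heading=333, draw]
RT 45: heading 333 -> 288
BK 4.6: (17.323,-4.903) -> (15.901,-0.528) [heading=288, draw]
Final: pos=(15.901,-0.528), heading=288, 3 segment(s) drawn

Segment lengths:
  seg 1: (0,0) -> (7.7,0), length = 7.7
  seg 2: (7.7,0) -> (17.323,-4.903), length = 10.8
  seg 3: (17.323,-4.903) -> (15.901,-0.528), length = 4.6
Total = 23.1

Answer: 23.1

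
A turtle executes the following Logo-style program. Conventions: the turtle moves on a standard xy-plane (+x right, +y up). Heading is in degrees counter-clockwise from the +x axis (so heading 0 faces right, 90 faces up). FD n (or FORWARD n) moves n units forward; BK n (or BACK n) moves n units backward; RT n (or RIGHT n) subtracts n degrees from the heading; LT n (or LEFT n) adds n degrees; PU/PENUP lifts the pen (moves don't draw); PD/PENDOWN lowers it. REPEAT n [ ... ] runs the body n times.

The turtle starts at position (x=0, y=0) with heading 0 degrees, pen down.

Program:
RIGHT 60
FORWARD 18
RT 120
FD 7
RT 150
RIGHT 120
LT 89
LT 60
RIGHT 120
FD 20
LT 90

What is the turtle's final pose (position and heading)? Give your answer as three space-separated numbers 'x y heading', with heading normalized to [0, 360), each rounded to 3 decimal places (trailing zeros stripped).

Answer: 11.696 -33.081 29

Derivation:
Executing turtle program step by step:
Start: pos=(0,0), heading=0, pen down
RT 60: heading 0 -> 300
FD 18: (0,0) -> (9,-15.588) [heading=300, draw]
RT 120: heading 300 -> 180
FD 7: (9,-15.588) -> (2,-15.588) [heading=180, draw]
RT 150: heading 180 -> 30
RT 120: heading 30 -> 270
LT 89: heading 270 -> 359
LT 60: heading 359 -> 59
RT 120: heading 59 -> 299
FD 20: (2,-15.588) -> (11.696,-33.081) [heading=299, draw]
LT 90: heading 299 -> 29
Final: pos=(11.696,-33.081), heading=29, 3 segment(s) drawn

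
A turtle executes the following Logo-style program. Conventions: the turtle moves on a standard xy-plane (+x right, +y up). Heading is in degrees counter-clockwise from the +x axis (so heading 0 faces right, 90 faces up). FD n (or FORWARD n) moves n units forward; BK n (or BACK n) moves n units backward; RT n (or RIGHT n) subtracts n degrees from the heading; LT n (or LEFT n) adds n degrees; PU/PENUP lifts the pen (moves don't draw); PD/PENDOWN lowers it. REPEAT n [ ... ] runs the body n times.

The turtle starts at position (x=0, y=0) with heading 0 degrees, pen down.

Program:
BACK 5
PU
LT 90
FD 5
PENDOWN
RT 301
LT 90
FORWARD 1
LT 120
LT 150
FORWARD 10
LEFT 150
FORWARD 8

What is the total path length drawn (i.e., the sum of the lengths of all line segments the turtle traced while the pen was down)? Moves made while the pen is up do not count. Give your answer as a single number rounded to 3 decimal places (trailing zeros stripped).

Answer: 24

Derivation:
Executing turtle program step by step:
Start: pos=(0,0), heading=0, pen down
BK 5: (0,0) -> (-5,0) [heading=0, draw]
PU: pen up
LT 90: heading 0 -> 90
FD 5: (-5,0) -> (-5,5) [heading=90, move]
PD: pen down
RT 301: heading 90 -> 149
LT 90: heading 149 -> 239
FD 1: (-5,5) -> (-5.515,4.143) [heading=239, draw]
LT 120: heading 239 -> 359
LT 150: heading 359 -> 149
FD 10: (-5.515,4.143) -> (-14.087,9.293) [heading=149, draw]
LT 150: heading 149 -> 299
FD 8: (-14.087,9.293) -> (-10.208,2.296) [heading=299, draw]
Final: pos=(-10.208,2.296), heading=299, 4 segment(s) drawn

Segment lengths:
  seg 1: (0,0) -> (-5,0), length = 5
  seg 2: (-5,5) -> (-5.515,4.143), length = 1
  seg 3: (-5.515,4.143) -> (-14.087,9.293), length = 10
  seg 4: (-14.087,9.293) -> (-10.208,2.296), length = 8
Total = 24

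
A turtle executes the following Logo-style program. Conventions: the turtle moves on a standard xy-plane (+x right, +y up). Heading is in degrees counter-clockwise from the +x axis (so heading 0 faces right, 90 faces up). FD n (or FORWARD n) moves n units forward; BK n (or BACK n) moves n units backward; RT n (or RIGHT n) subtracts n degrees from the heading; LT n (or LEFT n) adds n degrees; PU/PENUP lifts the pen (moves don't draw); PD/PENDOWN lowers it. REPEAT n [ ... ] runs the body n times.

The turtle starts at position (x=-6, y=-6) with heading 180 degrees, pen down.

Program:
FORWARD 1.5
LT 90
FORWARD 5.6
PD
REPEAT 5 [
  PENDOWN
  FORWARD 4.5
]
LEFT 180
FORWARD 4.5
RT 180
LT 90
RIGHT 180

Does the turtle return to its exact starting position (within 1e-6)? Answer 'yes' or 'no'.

Answer: no

Derivation:
Executing turtle program step by step:
Start: pos=(-6,-6), heading=180, pen down
FD 1.5: (-6,-6) -> (-7.5,-6) [heading=180, draw]
LT 90: heading 180 -> 270
FD 5.6: (-7.5,-6) -> (-7.5,-11.6) [heading=270, draw]
PD: pen down
REPEAT 5 [
  -- iteration 1/5 --
  PD: pen down
  FD 4.5: (-7.5,-11.6) -> (-7.5,-16.1) [heading=270, draw]
  -- iteration 2/5 --
  PD: pen down
  FD 4.5: (-7.5,-16.1) -> (-7.5,-20.6) [heading=270, draw]
  -- iteration 3/5 --
  PD: pen down
  FD 4.5: (-7.5,-20.6) -> (-7.5,-25.1) [heading=270, draw]
  -- iteration 4/5 --
  PD: pen down
  FD 4.5: (-7.5,-25.1) -> (-7.5,-29.6) [heading=270, draw]
  -- iteration 5/5 --
  PD: pen down
  FD 4.5: (-7.5,-29.6) -> (-7.5,-34.1) [heading=270, draw]
]
LT 180: heading 270 -> 90
FD 4.5: (-7.5,-34.1) -> (-7.5,-29.6) [heading=90, draw]
RT 180: heading 90 -> 270
LT 90: heading 270 -> 0
RT 180: heading 0 -> 180
Final: pos=(-7.5,-29.6), heading=180, 8 segment(s) drawn

Start position: (-6, -6)
Final position: (-7.5, -29.6)
Distance = 23.648; >= 1e-6 -> NOT closed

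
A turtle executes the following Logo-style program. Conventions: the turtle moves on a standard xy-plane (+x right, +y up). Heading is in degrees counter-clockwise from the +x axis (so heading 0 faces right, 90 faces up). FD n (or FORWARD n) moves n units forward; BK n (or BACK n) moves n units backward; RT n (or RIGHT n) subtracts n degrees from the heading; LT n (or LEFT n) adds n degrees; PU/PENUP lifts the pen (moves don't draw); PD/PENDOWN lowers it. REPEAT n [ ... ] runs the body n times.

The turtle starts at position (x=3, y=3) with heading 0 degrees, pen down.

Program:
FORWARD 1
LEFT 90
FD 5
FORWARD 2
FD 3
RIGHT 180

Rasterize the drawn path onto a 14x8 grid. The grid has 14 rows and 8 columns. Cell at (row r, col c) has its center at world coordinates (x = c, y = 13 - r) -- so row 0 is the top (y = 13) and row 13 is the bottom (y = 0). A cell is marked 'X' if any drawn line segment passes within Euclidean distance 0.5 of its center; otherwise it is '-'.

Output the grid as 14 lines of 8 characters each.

Answer: ----X---
----X---
----X---
----X---
----X---
----X---
----X---
----X---
----X---
----X---
---XX---
--------
--------
--------

Derivation:
Segment 0: (3,3) -> (4,3)
Segment 1: (4,3) -> (4,8)
Segment 2: (4,8) -> (4,10)
Segment 3: (4,10) -> (4,13)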